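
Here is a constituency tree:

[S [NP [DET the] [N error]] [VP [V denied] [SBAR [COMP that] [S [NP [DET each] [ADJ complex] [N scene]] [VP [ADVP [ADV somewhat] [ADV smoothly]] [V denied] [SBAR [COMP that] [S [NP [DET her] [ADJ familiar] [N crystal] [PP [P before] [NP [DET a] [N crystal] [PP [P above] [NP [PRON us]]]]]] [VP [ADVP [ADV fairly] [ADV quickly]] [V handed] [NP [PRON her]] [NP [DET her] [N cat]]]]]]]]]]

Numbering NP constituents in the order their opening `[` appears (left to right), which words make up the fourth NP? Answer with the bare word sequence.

The NP opening brackets appear, in order, over: "the error"; "each complex scene"; "her familiar crystal before a crystal above us"; "a crystal above us"; "us"; "her"; "her cat". The fourth one spans "a crystal above us".

a crystal above us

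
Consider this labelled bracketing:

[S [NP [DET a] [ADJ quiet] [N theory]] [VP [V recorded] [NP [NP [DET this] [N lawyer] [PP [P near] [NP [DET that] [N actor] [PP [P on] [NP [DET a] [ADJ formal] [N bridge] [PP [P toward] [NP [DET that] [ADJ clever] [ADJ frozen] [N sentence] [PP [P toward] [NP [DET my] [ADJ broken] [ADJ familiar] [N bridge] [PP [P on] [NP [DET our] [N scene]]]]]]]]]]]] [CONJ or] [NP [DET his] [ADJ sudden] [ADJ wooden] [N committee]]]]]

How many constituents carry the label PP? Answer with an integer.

Listing each PP by its span: [PP near that actor on a formal bridge toward that clever frozen sentence toward my broken familiar bridge on our scene]; [PP on a formal bridge toward that clever frozen sentence toward my broken familiar bridge on our scene]; [PP toward that clever frozen sentence toward my broken familiar bridge on our scene]; [PP toward my broken familiar bridge on our scene]; [PP on our scene] — that makes 5.

5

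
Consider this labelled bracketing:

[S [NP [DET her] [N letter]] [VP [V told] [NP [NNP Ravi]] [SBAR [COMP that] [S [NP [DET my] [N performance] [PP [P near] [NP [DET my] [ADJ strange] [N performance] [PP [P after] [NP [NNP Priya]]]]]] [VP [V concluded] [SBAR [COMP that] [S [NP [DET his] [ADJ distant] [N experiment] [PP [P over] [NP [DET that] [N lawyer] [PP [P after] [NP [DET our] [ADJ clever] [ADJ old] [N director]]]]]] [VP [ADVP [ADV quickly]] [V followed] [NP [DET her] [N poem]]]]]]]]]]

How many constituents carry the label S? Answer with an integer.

Scanning left to right, an opening `[S` appears at word positions 1, 6, 16 — 3 in total.

3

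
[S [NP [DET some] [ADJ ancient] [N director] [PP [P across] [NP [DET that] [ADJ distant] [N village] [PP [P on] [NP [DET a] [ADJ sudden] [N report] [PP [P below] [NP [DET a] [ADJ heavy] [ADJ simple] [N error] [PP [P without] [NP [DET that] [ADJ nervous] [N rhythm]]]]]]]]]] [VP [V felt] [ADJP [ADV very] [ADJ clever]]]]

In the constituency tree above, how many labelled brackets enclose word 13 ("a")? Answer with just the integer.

9

Counting open brackets not yet closed at "a": [S [NP [PP [NP [PP [NP [PP [NP [DET = 9.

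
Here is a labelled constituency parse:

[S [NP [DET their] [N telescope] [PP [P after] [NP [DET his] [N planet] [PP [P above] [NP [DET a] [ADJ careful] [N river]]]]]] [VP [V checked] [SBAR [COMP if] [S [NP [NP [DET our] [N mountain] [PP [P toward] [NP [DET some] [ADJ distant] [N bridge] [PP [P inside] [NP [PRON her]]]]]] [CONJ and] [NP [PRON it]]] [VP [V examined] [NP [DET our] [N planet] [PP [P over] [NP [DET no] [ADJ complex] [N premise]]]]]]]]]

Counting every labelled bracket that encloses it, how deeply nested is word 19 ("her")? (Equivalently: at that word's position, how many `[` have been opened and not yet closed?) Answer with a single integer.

11

The word sits inside PRON, which is inside NP, inside PP, inside NP, inside PP, inside NP, inside NP, inside S, inside SBAR, inside VP, inside S — 11 brackets in all.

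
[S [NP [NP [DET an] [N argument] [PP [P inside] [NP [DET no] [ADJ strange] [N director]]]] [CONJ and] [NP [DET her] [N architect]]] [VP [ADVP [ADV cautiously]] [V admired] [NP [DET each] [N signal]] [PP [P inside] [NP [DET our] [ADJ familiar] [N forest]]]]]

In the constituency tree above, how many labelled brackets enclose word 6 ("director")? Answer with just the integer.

6

Counting open brackets not yet closed at "director": [S [NP [NP [PP [NP [N = 6.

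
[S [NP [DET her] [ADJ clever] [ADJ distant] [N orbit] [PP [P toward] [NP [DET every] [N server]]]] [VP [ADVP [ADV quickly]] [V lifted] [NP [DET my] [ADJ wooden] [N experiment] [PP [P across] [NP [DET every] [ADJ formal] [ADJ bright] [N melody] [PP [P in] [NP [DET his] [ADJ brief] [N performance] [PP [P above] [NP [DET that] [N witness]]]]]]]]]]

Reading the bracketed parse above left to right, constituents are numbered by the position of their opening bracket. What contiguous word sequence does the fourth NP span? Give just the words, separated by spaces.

Opening `[NP` markers occur at word positions 1, 6, 10, 14, 19, 23; the fourth of these opens the constituent [NP every formal bright melody in his brief performance above that witness].

every formal bright melody in his brief performance above that witness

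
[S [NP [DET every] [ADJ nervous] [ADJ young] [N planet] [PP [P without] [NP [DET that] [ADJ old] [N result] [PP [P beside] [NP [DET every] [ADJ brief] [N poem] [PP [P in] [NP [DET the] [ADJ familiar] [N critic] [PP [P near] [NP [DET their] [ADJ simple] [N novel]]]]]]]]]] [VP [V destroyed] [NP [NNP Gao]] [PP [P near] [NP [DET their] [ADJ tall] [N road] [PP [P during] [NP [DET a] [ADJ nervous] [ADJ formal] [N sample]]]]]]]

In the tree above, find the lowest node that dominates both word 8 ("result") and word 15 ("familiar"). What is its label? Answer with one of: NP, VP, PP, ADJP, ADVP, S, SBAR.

NP

Both words fall inside [NP that old result beside every brief poem in the familiar critic near their simple novel] (words 6–20), and no smaller constituent contains them both. Label: NP.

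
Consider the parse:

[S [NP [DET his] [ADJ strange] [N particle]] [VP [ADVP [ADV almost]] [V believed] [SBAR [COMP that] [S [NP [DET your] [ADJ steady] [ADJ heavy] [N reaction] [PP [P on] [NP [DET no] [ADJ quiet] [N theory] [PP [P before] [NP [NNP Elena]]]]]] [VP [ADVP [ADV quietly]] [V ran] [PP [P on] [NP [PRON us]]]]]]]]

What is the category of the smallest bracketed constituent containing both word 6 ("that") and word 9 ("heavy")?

Word 6 lies under S → VP → SBAR → COMP; word 9 lies under S → VP → SBAR → S → NP → ADJ. The lowest shared node is the SBAR.

SBAR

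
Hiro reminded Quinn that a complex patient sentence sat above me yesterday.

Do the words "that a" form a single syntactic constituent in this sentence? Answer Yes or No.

No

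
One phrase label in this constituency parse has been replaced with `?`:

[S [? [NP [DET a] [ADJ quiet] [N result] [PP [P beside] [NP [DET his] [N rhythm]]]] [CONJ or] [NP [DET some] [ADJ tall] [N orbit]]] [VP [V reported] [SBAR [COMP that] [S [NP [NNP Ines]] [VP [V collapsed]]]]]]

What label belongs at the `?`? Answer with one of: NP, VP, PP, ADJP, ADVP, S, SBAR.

NP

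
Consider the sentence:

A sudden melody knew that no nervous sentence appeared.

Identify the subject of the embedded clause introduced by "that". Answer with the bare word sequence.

In the embedded clause introduced by "that" the verb is "appeared"; the NP preceding it, "no nervous sentence", is the subject.

no nervous sentence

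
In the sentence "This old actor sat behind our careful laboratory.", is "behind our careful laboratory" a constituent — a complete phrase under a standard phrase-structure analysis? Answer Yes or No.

Yes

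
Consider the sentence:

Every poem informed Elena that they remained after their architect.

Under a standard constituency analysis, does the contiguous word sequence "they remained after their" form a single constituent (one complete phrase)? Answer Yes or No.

The sequence begins inside the noun phrase "they" and ends inside the verb phrase "remained after their architect"; it crosses a phrase boundary, so no single node in the tree spans exactly those words.

No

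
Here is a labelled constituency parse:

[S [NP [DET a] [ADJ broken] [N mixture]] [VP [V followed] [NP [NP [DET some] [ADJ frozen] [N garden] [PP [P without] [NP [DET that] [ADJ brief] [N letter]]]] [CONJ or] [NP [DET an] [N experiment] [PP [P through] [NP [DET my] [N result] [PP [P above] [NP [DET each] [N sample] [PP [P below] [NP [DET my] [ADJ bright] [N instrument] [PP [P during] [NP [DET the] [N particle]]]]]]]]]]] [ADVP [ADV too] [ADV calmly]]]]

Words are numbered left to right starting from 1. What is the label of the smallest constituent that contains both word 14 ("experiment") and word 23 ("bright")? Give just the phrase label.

Word 14 lies under S → VP → NP → NP → N; word 23 lies under S → VP → NP → NP → PP → NP → PP → NP → PP → NP → ADJ. The lowest shared node is the NP.

NP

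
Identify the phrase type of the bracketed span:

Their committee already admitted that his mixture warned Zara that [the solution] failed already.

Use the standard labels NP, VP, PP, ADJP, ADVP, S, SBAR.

NP

The bracketed span "the solution" is headed by "solution", making it a noun phrase (NP).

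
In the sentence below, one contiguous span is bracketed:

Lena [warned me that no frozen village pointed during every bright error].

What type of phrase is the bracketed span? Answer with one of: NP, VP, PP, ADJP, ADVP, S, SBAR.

"warned" is the head of the bracketed span, so the span is a verb phrase: VP.

VP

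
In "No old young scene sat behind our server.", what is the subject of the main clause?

no old young scene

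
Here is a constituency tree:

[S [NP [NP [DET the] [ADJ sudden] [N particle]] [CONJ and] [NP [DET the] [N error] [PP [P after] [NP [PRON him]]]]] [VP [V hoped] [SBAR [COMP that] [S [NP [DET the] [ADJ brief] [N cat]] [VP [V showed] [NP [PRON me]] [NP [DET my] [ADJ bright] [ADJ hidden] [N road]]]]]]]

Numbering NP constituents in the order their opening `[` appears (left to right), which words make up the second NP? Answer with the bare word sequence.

the sudden particle

The NP opening brackets appear, in order, over: "the sudden particle and the error after him"; "the sudden particle"; "the error after him"; "him"; "the brief cat"; "me"; "my bright hidden road". The second one spans "the sudden particle".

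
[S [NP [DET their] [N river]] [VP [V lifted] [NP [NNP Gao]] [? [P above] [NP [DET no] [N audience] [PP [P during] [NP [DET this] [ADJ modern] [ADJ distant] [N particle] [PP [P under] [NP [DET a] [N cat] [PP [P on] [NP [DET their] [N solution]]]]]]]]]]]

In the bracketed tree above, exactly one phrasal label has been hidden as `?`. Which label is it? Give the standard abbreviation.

PP

Looking at what the `?` directly dominates — P 'above', NP — this is a prepositional phrase (PP).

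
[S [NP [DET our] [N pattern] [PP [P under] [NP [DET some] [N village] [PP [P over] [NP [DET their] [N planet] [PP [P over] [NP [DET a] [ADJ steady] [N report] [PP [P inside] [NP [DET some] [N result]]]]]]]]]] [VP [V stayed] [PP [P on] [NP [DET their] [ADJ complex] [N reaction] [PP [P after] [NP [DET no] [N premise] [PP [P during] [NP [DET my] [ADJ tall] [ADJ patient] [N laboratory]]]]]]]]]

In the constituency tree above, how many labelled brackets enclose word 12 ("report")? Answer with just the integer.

9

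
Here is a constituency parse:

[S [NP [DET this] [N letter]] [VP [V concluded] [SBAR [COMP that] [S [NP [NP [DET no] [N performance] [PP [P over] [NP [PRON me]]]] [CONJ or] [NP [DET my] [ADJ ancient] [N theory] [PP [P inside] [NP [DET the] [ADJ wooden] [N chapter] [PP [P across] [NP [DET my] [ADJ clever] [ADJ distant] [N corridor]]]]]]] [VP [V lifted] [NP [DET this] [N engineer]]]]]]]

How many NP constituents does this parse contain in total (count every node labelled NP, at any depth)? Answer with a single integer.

Scanning left to right, an opening `[NP` appears at word positions 1, 5, 5, 8, 10, 14, 18, 23 — 8 in total.

8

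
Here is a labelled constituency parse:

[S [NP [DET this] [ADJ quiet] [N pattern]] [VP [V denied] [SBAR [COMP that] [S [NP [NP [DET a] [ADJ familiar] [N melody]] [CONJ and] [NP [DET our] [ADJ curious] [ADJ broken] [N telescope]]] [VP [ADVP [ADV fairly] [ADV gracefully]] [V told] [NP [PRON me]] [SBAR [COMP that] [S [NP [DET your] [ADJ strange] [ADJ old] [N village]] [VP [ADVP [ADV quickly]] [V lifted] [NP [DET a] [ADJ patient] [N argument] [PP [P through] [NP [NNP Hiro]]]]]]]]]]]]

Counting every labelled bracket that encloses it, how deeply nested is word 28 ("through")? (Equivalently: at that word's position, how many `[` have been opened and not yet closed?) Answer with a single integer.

11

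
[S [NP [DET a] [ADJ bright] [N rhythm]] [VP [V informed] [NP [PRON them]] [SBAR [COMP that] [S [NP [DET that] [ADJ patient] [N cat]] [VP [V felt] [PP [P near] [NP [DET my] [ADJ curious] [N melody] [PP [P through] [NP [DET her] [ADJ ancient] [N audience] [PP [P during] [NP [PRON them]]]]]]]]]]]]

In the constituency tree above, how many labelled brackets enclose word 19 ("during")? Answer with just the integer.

Path from the root down to the word: S → VP → SBAR → S → VP → PP → NP → PP → NP → PP → P. That is 11 enclosing brackets.

11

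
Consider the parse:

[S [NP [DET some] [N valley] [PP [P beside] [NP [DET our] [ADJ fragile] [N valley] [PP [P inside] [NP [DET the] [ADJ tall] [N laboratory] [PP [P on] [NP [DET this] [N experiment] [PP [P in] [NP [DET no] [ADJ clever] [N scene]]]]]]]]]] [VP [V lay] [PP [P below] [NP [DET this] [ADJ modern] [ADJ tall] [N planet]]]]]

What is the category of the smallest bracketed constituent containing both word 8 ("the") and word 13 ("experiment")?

NP

The smallest bracket enclosing both words is [NP the tall laboratory on this experiment in no clever scene], so the label is NP.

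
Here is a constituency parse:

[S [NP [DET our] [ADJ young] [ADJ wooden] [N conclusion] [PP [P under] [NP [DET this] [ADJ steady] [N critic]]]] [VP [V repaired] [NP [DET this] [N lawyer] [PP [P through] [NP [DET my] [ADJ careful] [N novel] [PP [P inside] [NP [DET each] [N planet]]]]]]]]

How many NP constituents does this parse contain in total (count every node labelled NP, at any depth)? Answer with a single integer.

5

Listing each NP by its span: [NP our young wooden conclusion under this steady critic]; [NP this steady critic]; [NP this lawyer through my careful novel inside each planet]; [NP my careful novel inside each planet]; [NP each planet] — that makes 5.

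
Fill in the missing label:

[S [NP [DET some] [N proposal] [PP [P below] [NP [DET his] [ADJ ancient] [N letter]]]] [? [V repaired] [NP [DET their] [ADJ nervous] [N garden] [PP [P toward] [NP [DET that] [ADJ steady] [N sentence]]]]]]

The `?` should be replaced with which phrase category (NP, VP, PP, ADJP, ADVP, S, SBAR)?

VP

Looking at what the `?` directly dominates — V 'repaired', NP — this is a verb phrase (VP).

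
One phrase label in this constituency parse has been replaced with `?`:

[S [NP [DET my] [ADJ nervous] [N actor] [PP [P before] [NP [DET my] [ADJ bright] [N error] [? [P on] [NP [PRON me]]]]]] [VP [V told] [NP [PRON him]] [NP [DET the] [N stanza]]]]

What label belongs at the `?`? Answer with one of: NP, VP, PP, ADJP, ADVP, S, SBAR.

PP

A constituent whose immediate children are P 'on', NP is a prepositional phrase: PP.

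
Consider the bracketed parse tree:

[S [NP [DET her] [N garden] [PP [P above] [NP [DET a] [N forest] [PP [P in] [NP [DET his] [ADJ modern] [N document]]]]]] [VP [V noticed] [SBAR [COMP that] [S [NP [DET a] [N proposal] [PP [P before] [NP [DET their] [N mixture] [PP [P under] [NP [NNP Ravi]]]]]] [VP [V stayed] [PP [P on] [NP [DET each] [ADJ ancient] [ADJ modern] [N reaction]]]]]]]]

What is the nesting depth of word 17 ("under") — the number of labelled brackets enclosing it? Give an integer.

Path from the root down to the word: S → VP → SBAR → S → NP → PP → NP → PP → P. That is 9 enclosing brackets.

9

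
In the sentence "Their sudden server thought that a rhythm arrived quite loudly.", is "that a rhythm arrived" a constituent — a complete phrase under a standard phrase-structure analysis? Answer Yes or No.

No

The sequence begins inside the complementizer "that" and ends inside the clause "a rhythm arrived quite loudly"; it crosses a phrase boundary, so no single node in the tree spans exactly those words.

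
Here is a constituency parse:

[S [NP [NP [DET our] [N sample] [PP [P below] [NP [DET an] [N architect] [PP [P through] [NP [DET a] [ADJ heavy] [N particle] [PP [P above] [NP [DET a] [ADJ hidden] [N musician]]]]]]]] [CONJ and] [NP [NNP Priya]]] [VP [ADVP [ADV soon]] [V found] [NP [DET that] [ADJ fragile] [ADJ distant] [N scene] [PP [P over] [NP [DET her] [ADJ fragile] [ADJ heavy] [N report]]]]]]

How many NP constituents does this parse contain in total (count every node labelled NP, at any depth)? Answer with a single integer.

8

The NP constituents are: [NP our sample below an architect through a heavy particle above a hidden musician and Priya]; [NP our sample below an architect through a heavy particle above a hidden musician]; [NP an architect through a heavy particle above a hidden musician]; [NP a heavy particle above a hidden musician]; [NP a hidden musician]; [NP Priya] …. Total: 8.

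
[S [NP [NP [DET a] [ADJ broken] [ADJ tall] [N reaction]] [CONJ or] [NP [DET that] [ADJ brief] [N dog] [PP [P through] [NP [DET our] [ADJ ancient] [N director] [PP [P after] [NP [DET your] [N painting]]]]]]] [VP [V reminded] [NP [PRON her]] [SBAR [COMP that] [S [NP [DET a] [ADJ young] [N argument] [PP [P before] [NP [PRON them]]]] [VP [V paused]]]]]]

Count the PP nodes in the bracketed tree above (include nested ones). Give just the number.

3

Listing each PP by its span: [PP through our ancient director after your painting]; [PP after your painting]; [PP before them] — that makes 3.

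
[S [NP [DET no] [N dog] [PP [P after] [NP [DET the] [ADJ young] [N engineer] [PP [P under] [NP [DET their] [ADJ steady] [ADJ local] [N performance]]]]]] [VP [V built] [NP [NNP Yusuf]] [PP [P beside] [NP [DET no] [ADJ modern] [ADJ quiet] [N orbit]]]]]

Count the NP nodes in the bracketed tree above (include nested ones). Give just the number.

The NP constituents are: [NP no dog after the young engineer under their steady local performance]; [NP the young engineer under their steady local performance]; [NP their steady local performance]; [NP Yusuf]; [NP no modern quiet orbit]. Total: 5.

5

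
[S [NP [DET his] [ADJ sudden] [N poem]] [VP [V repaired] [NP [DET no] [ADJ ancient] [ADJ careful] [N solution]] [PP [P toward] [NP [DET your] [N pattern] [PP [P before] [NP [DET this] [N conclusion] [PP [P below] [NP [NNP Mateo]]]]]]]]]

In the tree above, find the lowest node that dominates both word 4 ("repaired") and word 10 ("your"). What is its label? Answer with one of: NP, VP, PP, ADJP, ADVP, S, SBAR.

The smallest bracket enclosing both words is [VP repaired no ancient careful solution toward your pattern before this conclusion below Mateo], so the label is VP.

VP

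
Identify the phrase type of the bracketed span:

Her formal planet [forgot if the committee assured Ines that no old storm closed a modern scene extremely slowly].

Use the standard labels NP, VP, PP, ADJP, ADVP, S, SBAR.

The bracketed span "forgot if the committee assured Ines that no old storm closed a modern scene extremely slowly" is headed by "forgot", making it a verb phrase (VP).

VP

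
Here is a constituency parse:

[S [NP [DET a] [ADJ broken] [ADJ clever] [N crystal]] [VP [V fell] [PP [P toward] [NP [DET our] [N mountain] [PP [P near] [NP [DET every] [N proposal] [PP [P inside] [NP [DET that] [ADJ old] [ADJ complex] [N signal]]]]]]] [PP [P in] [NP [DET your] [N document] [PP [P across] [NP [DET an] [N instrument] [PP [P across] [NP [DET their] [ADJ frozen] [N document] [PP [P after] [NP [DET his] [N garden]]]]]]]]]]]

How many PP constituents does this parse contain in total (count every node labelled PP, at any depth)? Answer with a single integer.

7

Listing each PP by its span: [PP toward our mountain near every proposal inside that old complex signal]; [PP near every proposal inside that old complex signal]; [PP inside that old complex signal]; [PP in your document across an instrument across their frozen document after his garden]; [PP across an instrument across their frozen document after his garden]; [PP across their frozen document after his garden] … — that makes 7.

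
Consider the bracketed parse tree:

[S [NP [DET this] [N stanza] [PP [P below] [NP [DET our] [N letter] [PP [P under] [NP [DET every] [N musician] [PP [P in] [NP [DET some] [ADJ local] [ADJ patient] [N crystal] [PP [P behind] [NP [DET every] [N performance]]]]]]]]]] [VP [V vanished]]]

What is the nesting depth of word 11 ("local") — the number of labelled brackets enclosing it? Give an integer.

9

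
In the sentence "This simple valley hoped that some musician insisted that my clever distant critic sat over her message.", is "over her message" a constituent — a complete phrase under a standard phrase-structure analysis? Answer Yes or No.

Yes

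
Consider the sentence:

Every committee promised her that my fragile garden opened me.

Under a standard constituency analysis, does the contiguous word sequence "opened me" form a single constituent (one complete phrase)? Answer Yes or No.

Yes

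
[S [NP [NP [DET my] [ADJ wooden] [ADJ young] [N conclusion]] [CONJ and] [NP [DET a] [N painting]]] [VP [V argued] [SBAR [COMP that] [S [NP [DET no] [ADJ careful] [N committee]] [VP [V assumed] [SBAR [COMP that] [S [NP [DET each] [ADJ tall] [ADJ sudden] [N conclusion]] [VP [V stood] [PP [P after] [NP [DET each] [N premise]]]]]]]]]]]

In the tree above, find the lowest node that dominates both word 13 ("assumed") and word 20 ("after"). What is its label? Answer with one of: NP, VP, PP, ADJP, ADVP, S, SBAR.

Both words fall inside [VP assumed that each tall sudden conclusion stood after each premise] (words 13–22), and no smaller constituent contains them both. Label: VP.

VP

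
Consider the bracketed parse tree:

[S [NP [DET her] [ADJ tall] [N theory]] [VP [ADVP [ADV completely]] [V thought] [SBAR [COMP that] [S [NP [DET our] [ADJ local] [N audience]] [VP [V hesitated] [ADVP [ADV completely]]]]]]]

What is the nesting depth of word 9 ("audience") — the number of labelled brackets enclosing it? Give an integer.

Path from the root down to the word: S → VP → SBAR → S → NP → N. That is 6 enclosing brackets.

6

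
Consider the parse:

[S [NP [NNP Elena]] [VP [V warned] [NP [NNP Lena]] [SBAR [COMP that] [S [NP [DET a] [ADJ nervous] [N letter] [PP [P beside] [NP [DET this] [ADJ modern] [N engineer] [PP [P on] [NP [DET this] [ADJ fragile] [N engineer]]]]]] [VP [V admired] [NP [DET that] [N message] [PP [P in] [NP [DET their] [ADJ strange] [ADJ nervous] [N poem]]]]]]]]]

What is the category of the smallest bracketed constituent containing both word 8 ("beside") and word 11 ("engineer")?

PP

The smallest bracket enclosing both words is [PP beside this modern engineer on this fragile engineer], so the label is PP.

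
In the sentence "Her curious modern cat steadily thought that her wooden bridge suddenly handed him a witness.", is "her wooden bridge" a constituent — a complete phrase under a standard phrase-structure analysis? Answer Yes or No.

"her wooden bridge" is exactly the noun phrase [NP her wooden bridge], a complete constituent.

Yes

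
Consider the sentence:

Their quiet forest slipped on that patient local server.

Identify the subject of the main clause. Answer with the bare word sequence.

their quiet forest

In the main clause the verb is "slipped"; the NP preceding it, "their quiet forest", is the subject.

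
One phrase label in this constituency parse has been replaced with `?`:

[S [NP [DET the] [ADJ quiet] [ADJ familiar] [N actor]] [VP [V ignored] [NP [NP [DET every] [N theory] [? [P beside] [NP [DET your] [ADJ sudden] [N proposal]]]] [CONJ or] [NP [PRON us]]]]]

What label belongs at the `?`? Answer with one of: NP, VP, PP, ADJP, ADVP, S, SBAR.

Looking at what the `?` directly dominates — P 'beside', NP — this is a prepositional phrase (PP).

PP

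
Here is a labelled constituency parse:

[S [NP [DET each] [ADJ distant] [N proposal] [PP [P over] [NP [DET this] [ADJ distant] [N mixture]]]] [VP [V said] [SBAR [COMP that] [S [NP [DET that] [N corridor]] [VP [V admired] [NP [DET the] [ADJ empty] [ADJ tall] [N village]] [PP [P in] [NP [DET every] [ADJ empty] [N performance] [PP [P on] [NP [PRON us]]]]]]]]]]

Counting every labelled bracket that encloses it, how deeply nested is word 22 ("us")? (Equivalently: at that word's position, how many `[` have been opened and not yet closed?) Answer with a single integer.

10

Counting open brackets not yet closed at "us": [S [VP [SBAR [S [VP [PP [NP [PP [NP [PRON = 10.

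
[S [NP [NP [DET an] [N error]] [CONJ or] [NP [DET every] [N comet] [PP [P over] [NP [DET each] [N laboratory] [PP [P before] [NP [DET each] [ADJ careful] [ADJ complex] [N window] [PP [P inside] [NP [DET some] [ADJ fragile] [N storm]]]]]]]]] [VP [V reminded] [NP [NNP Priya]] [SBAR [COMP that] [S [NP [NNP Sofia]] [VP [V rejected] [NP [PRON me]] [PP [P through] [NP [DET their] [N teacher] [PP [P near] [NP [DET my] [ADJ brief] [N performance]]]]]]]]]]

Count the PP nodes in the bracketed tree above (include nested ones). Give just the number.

Scanning left to right, an opening `[PP` appears at word positions 6, 9, 14, 24, 27 — 5 in total.

5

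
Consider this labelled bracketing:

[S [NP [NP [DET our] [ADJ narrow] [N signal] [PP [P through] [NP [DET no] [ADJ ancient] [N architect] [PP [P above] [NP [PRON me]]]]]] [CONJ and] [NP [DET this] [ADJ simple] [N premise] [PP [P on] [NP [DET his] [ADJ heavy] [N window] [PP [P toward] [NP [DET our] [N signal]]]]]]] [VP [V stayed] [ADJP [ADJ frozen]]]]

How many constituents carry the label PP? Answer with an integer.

Scanning left to right, an opening `[PP` appears at word positions 4, 8, 14, 18 — 4 in total.

4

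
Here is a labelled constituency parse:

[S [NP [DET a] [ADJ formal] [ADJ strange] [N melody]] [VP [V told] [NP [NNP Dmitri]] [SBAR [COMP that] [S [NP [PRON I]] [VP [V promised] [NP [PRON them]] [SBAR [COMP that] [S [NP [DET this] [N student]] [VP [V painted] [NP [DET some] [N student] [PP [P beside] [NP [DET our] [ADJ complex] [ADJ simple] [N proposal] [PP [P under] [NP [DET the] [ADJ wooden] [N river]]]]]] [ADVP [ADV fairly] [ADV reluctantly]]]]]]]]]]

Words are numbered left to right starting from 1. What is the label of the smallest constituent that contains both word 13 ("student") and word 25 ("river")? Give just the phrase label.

S

The smallest bracket enclosing both words is [S this student painted some student beside our complex simple proposal under the wooden river fairly reluctantly], so the label is S.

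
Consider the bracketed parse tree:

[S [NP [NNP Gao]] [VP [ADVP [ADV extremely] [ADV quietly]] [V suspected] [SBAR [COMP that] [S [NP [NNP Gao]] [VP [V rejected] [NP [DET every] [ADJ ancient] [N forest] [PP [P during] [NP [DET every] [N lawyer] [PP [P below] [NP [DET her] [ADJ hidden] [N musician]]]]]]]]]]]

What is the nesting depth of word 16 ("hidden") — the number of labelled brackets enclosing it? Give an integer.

The word sits inside ADJ, which is inside NP, inside PP, inside NP, inside PP, inside NP, inside VP, inside S, inside SBAR, inside VP, inside S — 11 brackets in all.

11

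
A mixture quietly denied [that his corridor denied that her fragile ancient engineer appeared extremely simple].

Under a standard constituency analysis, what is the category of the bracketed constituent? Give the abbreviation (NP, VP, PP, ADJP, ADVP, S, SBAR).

The span is built around the complementizer "that" — a subordinate clause (SBAR).

SBAR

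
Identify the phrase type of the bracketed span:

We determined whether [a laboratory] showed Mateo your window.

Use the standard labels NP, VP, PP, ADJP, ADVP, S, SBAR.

NP

The span is built around the noun "laboratory" — a noun phrase (NP).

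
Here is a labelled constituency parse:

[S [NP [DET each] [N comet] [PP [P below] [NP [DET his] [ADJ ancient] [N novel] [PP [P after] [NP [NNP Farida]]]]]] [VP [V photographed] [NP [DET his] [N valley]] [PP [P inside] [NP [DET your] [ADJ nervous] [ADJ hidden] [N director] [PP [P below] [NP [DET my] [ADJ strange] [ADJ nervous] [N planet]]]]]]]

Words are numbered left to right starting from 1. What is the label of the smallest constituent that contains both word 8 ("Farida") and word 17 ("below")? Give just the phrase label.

S

Word 8 lies under S → NP → PP → NP → PP → NP → NNP; word 17 lies under S → VP → PP → NP → PP → P. The lowest shared node is the S.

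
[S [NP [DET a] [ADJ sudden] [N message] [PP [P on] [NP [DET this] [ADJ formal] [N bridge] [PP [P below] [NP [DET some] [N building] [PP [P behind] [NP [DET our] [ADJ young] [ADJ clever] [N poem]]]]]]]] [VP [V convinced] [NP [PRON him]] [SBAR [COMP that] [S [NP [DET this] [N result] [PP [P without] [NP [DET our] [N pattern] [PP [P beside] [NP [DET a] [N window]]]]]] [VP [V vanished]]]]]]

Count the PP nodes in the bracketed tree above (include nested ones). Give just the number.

5

Scanning left to right, an opening `[PP` appears at word positions 4, 8, 11, 21, 24 — 5 in total.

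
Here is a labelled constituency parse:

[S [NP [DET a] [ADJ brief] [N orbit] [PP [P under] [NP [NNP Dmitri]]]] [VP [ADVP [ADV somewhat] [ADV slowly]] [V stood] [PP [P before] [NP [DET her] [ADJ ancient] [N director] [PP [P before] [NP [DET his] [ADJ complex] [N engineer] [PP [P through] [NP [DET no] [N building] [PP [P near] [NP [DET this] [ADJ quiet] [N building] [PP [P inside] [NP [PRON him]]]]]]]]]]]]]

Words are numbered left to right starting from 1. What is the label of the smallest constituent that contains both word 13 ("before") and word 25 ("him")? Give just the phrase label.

Word 13 lies under S → VP → PP → NP → PP → P; word 25 lies under S → VP → PP → NP → PP → NP → PP → NP → PP → NP → PP → NP → PRON. The lowest shared node is the PP.

PP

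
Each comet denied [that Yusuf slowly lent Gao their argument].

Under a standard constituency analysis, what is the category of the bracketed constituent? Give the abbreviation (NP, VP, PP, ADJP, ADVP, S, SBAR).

SBAR

"that" is the head of the bracketed span, so the span is a subordinate clause: SBAR.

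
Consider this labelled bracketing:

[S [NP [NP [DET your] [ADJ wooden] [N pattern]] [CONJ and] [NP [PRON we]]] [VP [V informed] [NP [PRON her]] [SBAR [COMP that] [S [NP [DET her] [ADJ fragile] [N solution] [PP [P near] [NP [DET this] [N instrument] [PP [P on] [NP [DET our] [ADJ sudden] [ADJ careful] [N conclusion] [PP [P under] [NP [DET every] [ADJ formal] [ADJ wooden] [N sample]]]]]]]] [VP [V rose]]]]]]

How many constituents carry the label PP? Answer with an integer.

The PP constituents are: [PP near this instrument on our sudden careful conclusion under every formal wooden sample]; [PP on our sudden careful conclusion under every formal wooden sample]; [PP under every formal wooden sample]. Total: 3.

3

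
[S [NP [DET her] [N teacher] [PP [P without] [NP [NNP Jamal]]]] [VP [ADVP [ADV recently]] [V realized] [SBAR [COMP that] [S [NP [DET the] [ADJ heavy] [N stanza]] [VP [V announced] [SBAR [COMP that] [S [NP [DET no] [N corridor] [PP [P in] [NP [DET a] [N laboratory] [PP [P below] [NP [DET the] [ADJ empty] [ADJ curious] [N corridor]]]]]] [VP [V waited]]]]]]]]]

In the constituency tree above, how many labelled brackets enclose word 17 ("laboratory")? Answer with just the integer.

11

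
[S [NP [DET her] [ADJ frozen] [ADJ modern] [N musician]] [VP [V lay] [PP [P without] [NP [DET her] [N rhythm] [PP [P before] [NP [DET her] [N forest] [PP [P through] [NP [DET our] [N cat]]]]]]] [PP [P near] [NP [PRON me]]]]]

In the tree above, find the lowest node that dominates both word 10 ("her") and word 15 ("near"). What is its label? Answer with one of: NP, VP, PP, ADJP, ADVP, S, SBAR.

Both words fall inside [VP lay without her rhythm before her forest through our cat near me] (words 5–16), and no smaller constituent contains them both. Label: VP.

VP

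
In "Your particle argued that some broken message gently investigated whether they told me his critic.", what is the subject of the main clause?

your particle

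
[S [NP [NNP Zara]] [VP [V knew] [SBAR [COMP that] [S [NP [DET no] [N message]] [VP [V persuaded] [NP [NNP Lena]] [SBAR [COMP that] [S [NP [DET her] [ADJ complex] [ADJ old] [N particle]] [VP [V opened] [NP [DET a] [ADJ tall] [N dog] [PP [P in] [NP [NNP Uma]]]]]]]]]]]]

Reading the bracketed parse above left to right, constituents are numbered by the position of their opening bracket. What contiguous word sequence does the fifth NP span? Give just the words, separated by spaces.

a tall dog in Uma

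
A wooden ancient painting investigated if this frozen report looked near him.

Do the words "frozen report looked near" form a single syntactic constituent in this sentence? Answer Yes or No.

The smallest constituent containing the whole sequence is the clause [S this frozen report looked near him], but the sequence is only part of it — it straddles the boundary between noun phrase "this frozen report" and verb phrase "looked near him".

No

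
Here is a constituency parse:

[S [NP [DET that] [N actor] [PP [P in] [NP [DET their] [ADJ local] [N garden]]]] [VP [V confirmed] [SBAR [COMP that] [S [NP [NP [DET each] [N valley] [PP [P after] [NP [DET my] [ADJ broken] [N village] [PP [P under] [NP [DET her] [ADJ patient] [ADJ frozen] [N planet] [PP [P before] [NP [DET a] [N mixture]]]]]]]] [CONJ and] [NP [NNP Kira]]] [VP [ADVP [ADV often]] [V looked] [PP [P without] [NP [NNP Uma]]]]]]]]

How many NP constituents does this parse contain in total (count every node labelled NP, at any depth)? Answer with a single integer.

Scanning left to right, an opening `[NP` appears at word positions 1, 4, 9, 9, 12, 16, 21, 24, 28 — 9 in total.

9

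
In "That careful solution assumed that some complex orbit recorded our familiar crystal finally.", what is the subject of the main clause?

The subject of the main clause is the NP immediately before the verb "assumed": "that careful solution".

that careful solution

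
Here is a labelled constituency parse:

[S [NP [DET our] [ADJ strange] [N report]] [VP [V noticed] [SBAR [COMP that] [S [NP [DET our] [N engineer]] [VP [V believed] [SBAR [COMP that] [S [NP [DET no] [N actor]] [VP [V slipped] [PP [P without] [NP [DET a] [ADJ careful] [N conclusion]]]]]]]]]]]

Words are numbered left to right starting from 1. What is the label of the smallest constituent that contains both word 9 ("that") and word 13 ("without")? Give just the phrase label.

SBAR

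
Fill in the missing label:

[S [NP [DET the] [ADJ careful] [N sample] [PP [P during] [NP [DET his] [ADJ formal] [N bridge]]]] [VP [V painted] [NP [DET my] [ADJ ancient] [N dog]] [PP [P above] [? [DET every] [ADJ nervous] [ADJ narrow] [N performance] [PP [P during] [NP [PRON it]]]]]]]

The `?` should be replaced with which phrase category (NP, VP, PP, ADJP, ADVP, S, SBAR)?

The `?` node immediately contains: DET 'every', ADJ 'nervous', ADJ 'narrow', N 'performance', PP. That is the internal structure of a noun phrase, so the label is NP.

NP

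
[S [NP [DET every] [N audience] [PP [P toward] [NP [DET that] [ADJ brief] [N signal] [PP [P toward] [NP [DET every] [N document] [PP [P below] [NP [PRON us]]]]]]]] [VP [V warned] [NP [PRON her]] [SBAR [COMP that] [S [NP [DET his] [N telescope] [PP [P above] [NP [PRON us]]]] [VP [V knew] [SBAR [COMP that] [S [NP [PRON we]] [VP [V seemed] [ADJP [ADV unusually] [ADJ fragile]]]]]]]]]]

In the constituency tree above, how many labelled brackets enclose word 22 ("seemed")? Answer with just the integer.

9

The word sits inside V, which is inside VP, inside S, inside SBAR, inside VP, inside S, inside SBAR, inside VP, inside S — 9 brackets in all.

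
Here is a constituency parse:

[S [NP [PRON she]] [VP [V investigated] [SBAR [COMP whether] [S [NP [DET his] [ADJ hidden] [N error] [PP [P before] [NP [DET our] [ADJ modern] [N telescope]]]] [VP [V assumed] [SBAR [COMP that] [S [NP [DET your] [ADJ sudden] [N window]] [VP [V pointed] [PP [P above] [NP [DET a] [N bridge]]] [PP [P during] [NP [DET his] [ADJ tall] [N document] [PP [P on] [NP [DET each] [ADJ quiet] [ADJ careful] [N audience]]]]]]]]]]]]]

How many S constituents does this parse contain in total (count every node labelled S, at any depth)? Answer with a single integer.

3

Listing each S by its span: [S she investigated whether his hidden error before our modern telescope assumed that your sudden window pointed above a bridge during his tall document on each quiet careful audience]; [S his hidden error before our modern telescope assumed that your sudden window pointed above a bridge during his tall document on each quiet careful audience]; [S your sudden window pointed above a bridge during his tall document on each quiet careful audience] — that makes 3.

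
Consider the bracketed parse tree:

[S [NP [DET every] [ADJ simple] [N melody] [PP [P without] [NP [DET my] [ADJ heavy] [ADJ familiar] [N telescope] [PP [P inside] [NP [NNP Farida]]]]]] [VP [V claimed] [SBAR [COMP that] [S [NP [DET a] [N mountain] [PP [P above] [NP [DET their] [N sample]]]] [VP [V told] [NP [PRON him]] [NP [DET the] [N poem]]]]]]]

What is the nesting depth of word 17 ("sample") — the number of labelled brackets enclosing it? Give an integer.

The word sits inside N, which is inside NP, inside PP, inside NP, inside S, inside SBAR, inside VP, inside S — 8 brackets in all.

8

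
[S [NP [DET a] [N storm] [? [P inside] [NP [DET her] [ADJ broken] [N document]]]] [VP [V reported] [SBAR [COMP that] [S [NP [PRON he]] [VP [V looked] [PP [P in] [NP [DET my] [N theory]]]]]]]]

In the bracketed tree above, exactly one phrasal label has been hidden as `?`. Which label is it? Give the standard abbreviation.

PP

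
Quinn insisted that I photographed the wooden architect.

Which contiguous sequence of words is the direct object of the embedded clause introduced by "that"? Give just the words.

the wooden architect

The verb of the embedded clause introduced by "that" is "photographed"; its direct object is the NP "the wooden architect".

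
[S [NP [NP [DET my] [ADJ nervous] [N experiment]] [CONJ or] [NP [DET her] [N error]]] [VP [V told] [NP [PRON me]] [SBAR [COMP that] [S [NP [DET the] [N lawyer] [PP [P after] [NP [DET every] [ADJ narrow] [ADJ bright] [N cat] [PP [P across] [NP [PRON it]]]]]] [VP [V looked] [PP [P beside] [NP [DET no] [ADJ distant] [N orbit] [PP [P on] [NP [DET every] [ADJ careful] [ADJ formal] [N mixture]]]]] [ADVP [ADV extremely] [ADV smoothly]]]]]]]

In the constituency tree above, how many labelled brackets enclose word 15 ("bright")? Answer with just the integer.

Path from the root down to the word: S → VP → SBAR → S → NP → PP → NP → ADJ. That is 8 enclosing brackets.

8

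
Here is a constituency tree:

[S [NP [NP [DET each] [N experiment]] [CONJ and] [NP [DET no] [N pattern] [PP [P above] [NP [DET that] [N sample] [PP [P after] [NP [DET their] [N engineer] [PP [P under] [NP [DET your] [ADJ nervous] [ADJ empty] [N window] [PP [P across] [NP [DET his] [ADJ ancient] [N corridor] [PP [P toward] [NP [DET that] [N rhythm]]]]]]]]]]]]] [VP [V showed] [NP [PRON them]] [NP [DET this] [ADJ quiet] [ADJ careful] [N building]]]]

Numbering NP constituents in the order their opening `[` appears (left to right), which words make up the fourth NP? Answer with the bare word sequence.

that sample after their engineer under your nervous empty window across his ancient corridor toward that rhythm

Opening `[NP` markers occur at word positions 1, 1, 4, 7, 10, 13, 18, 22, 25, 26; the fourth of these opens the constituent [NP that sample after their engineer under your nervous empty window across his ancient corridor toward that rhythm].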